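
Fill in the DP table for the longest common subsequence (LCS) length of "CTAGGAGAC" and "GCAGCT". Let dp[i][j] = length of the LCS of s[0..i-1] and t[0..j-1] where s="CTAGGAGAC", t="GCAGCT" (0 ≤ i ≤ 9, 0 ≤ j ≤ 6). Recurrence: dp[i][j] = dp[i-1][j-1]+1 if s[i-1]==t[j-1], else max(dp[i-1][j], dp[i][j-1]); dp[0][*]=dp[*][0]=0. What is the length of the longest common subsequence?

4

   ''  G  C  A  G  C  T
''  0  0  0  0  0  0  0
 C  0  0  1  1  1  1  1
 T  0  0  1  1  1  1  2
 A  0  0  1  2  2  2  2
 G  0  1  1  2  3  3  3
 G  0  1  1  2  3  3  3
 A  0  1  1  2  3  3  3
 G  0  1  1  2  3  3  3
 A  0  1  1  2  3  3  3
 C  0  1  2  2  3  4  4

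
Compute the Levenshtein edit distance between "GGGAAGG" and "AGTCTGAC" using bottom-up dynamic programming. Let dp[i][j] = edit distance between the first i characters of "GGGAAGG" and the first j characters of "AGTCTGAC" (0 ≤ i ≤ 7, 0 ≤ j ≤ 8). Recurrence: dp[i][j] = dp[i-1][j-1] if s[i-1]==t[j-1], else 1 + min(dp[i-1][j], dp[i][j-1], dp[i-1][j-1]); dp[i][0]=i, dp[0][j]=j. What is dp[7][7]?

5

   ''  A  G  T  C  T  G  A  C
''  0  1  2  3  4  5  6  7  8
 G  1  1  1  2  3  4  5  6  7
 G  2  2  1  2  3  4  4  5  6
 G  3  3  2  2  3  4  4  5  6
 A  4  3  3  3  3  4  5  4  5
 A  5  4  4  4  4  4  5  5  5
 G  6  5  4  5  5  5  4  5  6
 G  7  6  5  5  6  6  5  5  6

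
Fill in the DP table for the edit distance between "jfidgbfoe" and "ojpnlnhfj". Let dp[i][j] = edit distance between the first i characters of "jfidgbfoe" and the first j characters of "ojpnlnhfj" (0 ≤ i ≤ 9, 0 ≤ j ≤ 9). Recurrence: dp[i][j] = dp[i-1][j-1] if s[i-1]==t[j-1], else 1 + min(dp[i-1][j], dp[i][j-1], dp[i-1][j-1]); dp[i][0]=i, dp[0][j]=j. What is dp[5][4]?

5

   ''  o  j  p  n  l  n  h  f  j
''  0  1  2  3  4  5  6  7  8  9
 j  1  1  1  2  3  4  5  6  7  8
 f  2  2  2  2  3  4  5  6  6  7
 i  3  3  3  3  3  4  5  6  7  7
 d  4  4  4  4  4  4  5  6  7  8
 g  5  5  5  5  5  5  5  6  7  8
 b  6  6  6  6  6  6  6  6  7  8
 f  7  7  7  7  7  7  7  7  6  7
 o  8  7  8  8  8  8  8  8  7  7
 e  9  8  8  9  9  9  9  9  8  8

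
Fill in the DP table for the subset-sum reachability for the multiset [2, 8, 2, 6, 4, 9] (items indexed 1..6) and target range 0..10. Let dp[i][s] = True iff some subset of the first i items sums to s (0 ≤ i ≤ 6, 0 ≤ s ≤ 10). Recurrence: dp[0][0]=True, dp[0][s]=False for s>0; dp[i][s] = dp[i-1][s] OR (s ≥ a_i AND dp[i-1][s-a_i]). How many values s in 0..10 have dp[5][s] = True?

6

i\s   0   1   2   3   4   5   6   7   8   9  10
  0   T   F   F   F   F   F   F   F   F   F   F
  1   T   F   T   F   F   F   F   F   F   F   F
  2   T   F   T   F   F   F   F   F   T   F   T
  3   T   F   T   F   T   F   F   F   T   F   T
  4   T   F   T   F   T   F   T   F   T   F   T
  5   T   F   T   F   T   F   T   F   T   F   T
  6   T   F   T   F   T   F   T   F   T   T   T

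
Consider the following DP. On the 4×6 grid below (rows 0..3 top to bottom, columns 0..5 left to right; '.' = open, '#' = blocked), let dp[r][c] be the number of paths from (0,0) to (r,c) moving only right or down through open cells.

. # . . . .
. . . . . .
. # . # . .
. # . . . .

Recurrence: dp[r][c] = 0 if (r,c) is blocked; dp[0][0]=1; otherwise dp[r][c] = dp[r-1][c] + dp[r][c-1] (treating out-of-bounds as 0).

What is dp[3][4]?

2

r\c   0   1   2   3   4   5
  0   1   0   0   0   0   0
  1   1   1   1   1   1   1
  2   1   0   1   0   1   2
  3   1   0   1   1   2   4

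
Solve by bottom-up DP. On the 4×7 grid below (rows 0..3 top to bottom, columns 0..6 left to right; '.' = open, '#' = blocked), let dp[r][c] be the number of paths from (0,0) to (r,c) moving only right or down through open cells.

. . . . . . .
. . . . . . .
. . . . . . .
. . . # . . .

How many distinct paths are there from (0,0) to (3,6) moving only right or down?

64

r\c   0   1   2   3   4   5   6
  0   1   1   1   1   1   1   1
  1   1   2   3   4   5   6   7
  2   1   3   6  10  15  21  28
  3   1   4  10   0  15  36  64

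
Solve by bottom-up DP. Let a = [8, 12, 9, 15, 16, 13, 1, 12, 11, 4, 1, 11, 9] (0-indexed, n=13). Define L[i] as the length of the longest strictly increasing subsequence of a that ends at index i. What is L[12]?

3

   i    0    1    2    3    4    5    6    7    8    9   10   11   12
a[i]    8   12    9   15   16   13    1   12   11    4    1   11    9
L[i]    1    2    2    3    4    3    1    3    3    2    1    3    3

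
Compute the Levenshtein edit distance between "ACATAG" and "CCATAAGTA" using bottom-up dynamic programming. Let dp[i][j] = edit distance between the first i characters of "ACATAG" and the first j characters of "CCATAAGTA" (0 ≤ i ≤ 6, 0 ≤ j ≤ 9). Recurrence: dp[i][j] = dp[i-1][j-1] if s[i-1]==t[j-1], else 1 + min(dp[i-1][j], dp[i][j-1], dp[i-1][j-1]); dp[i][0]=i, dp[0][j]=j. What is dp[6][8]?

3

   ''  C  C  A  T  A  A  G  T  A
''  0  1  2  3  4  5  6  7  8  9
 A  1  1  2  2  3  4  5  6  7  8
 C  2  1  1  2  3  4  5  6  7  8
 A  3  2  2  1  2  3  4  5  6  7
 T  4  3  3  2  1  2  3  4  5  6
 A  5  4  4  3  2  1  2  3  4  5
 G  6  5  5  4  3  2  2  2  3  4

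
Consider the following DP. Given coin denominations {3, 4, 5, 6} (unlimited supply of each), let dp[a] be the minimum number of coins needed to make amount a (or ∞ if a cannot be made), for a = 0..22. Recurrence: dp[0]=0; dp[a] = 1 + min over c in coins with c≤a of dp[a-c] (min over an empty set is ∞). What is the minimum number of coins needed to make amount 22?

 a  0  1  2  3  4  5  6  7  8  9 10 11 12 13 14 15 16 17 18 19 20 21 22
dp  0  -  -  1  1  1  1  2  2  2  2  2  2  3  3  3  3  3  3  4  4  4  4
(- denotes ∞ / unreachable)

4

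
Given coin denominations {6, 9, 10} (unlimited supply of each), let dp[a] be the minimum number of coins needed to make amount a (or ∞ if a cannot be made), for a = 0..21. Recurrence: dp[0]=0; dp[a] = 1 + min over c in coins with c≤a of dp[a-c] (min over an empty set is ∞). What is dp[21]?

3

 a  0  1  2  3  4  5  6  7  8  9 10 11 12 13 14 15 16 17 18 19 20 21
dp  0  -  -  -  -  -  1  -  -  1  1  -  2  -  -  2  2  -  2  2  2  3
(- denotes ∞ / unreachable)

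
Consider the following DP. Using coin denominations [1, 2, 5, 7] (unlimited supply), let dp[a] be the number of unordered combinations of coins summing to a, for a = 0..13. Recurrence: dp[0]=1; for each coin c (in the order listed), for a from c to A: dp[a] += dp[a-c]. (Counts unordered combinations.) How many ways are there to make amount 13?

19

after  coin     0     1     2     3     4     5     6     7     8     9    10    11    12    13
          1     1     1     1     1     1     1     1     1     1     1     1     1     1     1
          2     1     1     2     2     3     3     4     4     5     5     6     6     7     7
          5     1     1     2     2     3     4     5     6     7     8    10    11    13    14
          7     1     1     2     2     3     4     5     7     8    10    12    14    17    19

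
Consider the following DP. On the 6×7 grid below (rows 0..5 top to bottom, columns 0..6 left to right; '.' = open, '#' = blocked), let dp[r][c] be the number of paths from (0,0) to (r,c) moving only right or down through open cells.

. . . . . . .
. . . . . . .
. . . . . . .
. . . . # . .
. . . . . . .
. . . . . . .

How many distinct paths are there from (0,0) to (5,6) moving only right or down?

r\c   0   1   2   3   4   5   6
  0   1   1   1   1   1   1   1
  1   1   2   3   4   5   6   7
  2   1   3   6  10  15  21  28
  3   1   4  10  20   0  21  49
  4   1   5  15  35  35  56 105
  5   1   6  21  56  91 147 252

252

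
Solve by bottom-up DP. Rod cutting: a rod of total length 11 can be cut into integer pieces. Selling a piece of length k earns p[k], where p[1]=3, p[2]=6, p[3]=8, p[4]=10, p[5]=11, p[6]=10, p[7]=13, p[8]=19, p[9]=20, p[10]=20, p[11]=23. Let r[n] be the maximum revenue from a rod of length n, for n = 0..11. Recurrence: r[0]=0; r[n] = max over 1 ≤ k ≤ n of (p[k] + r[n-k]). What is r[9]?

27

   n    0    1    2    3    4    5    6    7    8    9   10   11
r[n]    0    3    6    9   12   15   18   21   24   27   30   33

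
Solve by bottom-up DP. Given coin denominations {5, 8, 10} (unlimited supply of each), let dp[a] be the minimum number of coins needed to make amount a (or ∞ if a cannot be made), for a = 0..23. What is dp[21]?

3

 a  0  1  2  3  4  5  6  7  8  9 10 11 12 13 14 15 16 17 18 19 20 21 22 23
dp  0  -  -  -  -  1  -  -  1  -  1  -  -  2  -  2  2  -  2  -  2  3  -  3
(- denotes ∞ / unreachable)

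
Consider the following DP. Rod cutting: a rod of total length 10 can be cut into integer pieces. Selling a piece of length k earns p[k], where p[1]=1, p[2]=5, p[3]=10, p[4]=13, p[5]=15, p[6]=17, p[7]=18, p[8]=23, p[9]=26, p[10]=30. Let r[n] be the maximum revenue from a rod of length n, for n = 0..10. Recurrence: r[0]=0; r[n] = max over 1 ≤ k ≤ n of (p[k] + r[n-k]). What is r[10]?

33

   n    0    1    2    3    4    5    6    7    8    9   10
r[n]    0    1    5   10   13   15   20   23   26   30   33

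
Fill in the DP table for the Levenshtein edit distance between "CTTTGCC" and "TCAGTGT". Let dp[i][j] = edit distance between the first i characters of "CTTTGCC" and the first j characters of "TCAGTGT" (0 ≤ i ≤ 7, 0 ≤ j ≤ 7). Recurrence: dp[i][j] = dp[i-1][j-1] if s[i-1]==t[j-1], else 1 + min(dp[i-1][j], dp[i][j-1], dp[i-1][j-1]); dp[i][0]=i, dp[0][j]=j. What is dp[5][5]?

   ''  T  C  A  G  T  G  T
''  0  1  2  3  4  5  6  7
 C  1  1  1  2  3  4  5  6
 T  2  1  2  2  3  3  4  5
 T  3  2  2  3  3  3  4  4
 T  4  3  3  3  4  3  4  4
 G  5  4  4  4  3  4  3  4
 C  6  5  4  5  4  4  4  4
 C  7  6  5  5  5  5  5  5

4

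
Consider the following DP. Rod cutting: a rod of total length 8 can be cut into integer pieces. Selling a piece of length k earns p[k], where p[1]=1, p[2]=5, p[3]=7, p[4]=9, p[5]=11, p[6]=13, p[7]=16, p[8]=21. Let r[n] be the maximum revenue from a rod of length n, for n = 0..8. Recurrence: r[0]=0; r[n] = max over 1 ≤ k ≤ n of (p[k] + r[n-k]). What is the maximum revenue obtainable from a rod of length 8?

   n    0    1    2    3    4    5    6    7    8
r[n]    0    1    5    7   10   12   15   17   21

21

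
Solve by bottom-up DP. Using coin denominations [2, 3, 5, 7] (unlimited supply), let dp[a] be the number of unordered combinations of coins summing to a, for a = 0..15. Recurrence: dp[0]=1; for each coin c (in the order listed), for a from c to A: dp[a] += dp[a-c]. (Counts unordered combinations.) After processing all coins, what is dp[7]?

after  coin     0     1     2     3     4     5     6     7     8     9    10    11    12    13    14    15
          2     1     0     1     0     1     0     1     0     1     0     1     0     1     0     1     0
          3     1     0     1     1     1     1     2     1     2     2     2     2     3     2     3     3
          5     1     0     1     1     1     2     2     2     3     3     4     4     5     5     6     7
          7     1     0     1     1     1     2     2     3     3     4     5     5     7     7     9    10

3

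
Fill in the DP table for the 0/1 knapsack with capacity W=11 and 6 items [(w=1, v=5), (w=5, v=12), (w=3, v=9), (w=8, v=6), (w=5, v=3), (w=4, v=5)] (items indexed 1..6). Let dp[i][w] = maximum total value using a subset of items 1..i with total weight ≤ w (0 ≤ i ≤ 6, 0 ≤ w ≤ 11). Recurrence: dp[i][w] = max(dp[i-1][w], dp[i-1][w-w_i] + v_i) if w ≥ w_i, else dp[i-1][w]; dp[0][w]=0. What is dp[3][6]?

17

i\w   0   1   2   3   4   5   6   7   8   9  10  11
  0   0   0   0   0   0   0   0   0   0   0   0   0
  1   0   5   5   5   5   5   5   5   5   5   5   5
  2   0   5   5   5   5  12  17  17  17  17  17  17
  3   0   5   5   9  14  14  17  17  21  26  26  26
  4   0   5   5   9  14  14  17  17  21  26  26  26
  5   0   5   5   9  14  14  17  17  21  26  26  26
  6   0   5   5   9  14  14  17  17  21  26  26  26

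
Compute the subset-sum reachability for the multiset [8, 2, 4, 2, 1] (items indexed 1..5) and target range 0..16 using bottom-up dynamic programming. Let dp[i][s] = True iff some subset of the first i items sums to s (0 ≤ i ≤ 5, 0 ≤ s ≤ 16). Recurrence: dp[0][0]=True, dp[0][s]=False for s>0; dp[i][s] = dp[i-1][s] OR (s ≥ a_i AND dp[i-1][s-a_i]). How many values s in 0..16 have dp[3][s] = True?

8

i\s   0   1   2   3   4   5   6   7   8   9  10  11  12  13  14  15  16
  0   T   F   F   F   F   F   F   F   F   F   F   F   F   F   F   F   F
  1   T   F   F   F   F   F   F   F   T   F   F   F   F   F   F   F   F
  2   T   F   T   F   F   F   F   F   T   F   T   F   F   F   F   F   F
  3   T   F   T   F   T   F   T   F   T   F   T   F   T   F   T   F   F
  4   T   F   T   F   T   F   T   F   T   F   T   F   T   F   T   F   T
  5   T   T   T   T   T   T   T   T   T   T   T   T   T   T   T   T   T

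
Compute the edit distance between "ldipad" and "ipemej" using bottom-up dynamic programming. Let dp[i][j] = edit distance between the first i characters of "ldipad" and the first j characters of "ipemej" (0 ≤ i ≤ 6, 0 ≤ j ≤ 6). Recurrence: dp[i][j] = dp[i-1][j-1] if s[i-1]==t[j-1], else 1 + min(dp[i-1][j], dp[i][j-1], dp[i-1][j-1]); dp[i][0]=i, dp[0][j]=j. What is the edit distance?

6

   ''  i  p  e  m  e  j
''  0  1  2  3  4  5  6
 l  1  1  2  3  4  5  6
 d  2  2  2  3  4  5  6
 i  3  2  3  3  4  5  6
 p  4  3  2  3  4  5  6
 a  5  4  3  3  4  5  6
 d  6  5  4  4  4  5  6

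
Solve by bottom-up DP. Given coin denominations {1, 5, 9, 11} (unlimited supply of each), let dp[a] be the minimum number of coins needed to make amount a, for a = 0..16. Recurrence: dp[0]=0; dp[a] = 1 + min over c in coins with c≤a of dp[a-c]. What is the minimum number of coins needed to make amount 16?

 a  0  1  2  3  4  5  6  7  8  9 10 11 12 13 14 15 16
dp  0  1  2  3  4  1  2  3  4  1  2  1  2  3  2  3  2

2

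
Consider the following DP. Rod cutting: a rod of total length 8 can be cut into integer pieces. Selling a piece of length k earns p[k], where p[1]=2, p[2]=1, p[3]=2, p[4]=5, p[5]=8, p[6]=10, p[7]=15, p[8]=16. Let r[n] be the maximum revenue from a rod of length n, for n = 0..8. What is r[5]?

10

   n    0    1    2    3    4    5    6    7    8
r[n]    0    2    4    6    8   10   12   15   17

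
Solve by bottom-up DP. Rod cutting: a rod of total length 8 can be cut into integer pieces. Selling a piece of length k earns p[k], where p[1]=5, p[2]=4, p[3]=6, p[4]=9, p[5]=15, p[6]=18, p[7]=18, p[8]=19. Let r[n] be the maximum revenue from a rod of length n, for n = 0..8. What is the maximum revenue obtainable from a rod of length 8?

   n    0    1    2    3    4    5    6    7    8
r[n]    0    5   10   15   20   25   30   35   40

40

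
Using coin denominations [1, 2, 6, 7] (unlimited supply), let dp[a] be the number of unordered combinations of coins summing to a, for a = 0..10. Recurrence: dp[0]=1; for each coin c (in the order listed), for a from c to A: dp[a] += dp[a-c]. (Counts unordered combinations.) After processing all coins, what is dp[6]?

after  coin     0     1     2     3     4     5     6     7     8     9    10
          1     1     1     1     1     1     1     1     1     1     1     1
          2     1     1     2     2     3     3     4     4     5     5     6
          6     1     1     2     2     3     3     5     5     7     7     9
          7     1     1     2     2     3     3     5     6     8     9    11

5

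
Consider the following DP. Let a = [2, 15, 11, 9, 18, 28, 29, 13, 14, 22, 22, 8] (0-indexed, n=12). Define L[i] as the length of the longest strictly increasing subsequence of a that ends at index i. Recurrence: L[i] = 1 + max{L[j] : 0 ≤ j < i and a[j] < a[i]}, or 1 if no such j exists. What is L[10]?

5

   i    0    1    2    3    4    5    6    7    8    9   10   11
a[i]    2   15   11    9   18   28   29   13   14   22   22    8
L[i]    1    2    2    2    3    4    5    3    4    5    5    2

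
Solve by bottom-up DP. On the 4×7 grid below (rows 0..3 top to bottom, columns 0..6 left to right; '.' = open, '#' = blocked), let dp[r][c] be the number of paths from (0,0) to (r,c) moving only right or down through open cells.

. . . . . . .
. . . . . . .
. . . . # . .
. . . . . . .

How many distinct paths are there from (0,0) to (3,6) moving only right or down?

r\c   0   1   2   3   4   5   6
  0   1   1   1   1   1   1   1
  1   1   2   3   4   5   6   7
  2   1   3   6  10   0   6  13
  3   1   4  10  20  20  26  39

39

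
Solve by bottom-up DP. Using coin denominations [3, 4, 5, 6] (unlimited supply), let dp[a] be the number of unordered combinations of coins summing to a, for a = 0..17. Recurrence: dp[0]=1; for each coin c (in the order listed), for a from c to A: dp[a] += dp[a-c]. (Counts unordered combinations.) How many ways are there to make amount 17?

after  coin     0     1     2     3     4     5     6     7     8     9    10    11    12    13    14    15    16    17
          3     1     0     0     1     0     0     1     0     0     1     0     0     1     0     0     1     0     0
          4     1     0     0     1     1     0     1     1     1     1     1     1     2     1     1     2     2     1
          5     1     0     0     1     1     1     1     1     2     2     2     2     3     3     3     4     4     4
          6     1     0     0     1     1     1     2     1     2     3     3     3     5     4     5     7     7     7

7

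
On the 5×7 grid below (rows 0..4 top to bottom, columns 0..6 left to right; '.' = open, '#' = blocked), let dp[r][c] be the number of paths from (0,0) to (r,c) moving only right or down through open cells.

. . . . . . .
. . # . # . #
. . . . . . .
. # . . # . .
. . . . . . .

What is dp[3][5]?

r\c   0   1   2   3   4   5   6
  0   1   1   1   1   1   1   1
  1   1   2   0   1   0   1   0
  2   1   3   3   4   4   5   5
  3   1   0   3   7   0   5  10
  4   1   1   4  11  11  16  26

5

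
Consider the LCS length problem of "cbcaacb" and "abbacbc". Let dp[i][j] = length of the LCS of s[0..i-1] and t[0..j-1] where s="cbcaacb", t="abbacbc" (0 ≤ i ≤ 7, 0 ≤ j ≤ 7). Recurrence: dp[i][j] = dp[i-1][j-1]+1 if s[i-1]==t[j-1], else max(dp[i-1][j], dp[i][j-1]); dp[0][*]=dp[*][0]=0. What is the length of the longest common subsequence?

   ''  a  b  b  a  c  b  c
''  0  0  0  0  0  0  0  0
 c  0  0  0  0  0  1  1  1
 b  0  0  1  1  1  1  2  2
 c  0  0  1  1  1  2  2  3
 a  0  1  1  1  2  2  2  3
 a  0  1  1  1  2  2  2  3
 c  0  1  1  1  2  3  3  3
 b  0  1  2  2  2  3  4  4

4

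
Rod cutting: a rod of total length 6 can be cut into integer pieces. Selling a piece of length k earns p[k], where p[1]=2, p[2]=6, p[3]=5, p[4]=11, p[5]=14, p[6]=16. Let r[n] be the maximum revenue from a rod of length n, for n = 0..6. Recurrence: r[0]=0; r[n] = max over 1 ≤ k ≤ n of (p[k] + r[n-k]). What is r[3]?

8

   n    0    1    2    3    4    5    6
r[n]    0    2    6    8   12   14   18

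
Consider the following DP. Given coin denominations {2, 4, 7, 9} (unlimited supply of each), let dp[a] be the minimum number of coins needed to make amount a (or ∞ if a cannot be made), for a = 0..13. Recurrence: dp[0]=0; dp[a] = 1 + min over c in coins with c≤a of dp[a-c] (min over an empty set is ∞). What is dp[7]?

 a  0  1  2  3  4  5  6  7  8  9 10 11 12 13
dp  0  -  1  -  1  -  2  1  2  1  3  2  3  2
(- denotes ∞ / unreachable)

1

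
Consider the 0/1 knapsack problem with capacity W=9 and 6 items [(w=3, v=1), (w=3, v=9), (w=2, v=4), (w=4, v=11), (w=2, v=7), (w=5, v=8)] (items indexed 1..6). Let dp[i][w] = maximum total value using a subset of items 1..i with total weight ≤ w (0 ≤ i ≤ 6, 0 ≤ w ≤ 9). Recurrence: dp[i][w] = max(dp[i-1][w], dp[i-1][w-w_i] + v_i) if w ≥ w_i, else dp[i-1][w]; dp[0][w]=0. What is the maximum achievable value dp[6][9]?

i\w   0   1   2   3   4   5   6   7   8   9
  0   0   0   0   0   0   0   0   0   0   0
  1   0   0   0   1   1   1   1   1   1   1
  2   0   0   0   9   9   9  10  10  10  10
  3   0   0   4   9   9  13  13  13  14  14
  4   0   0   4   9  11  13  15  20  20  24
  5   0   0   7   9  11  16  18  20  22  27
  6   0   0   7   9  11  16  18  20  22  27

27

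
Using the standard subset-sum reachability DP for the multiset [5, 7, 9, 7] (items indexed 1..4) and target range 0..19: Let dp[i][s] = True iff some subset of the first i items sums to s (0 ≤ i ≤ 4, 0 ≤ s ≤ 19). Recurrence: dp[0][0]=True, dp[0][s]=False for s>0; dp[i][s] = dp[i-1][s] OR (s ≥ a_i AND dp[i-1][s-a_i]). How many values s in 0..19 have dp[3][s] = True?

i\s   0   1   2   3   4   5   6   7   8   9  10  11  12  13  14  15  16  17  18  19
  0   T   F   F   F   F   F   F   F   F   F   F   F   F   F   F   F   F   F   F   F
  1   T   F   F   F   F   T   F   F   F   F   F   F   F   F   F   F   F   F   F   F
  2   T   F   F   F   F   T   F   T   F   F   F   F   T   F   F   F   F   F   F   F
  3   T   F   F   F   F   T   F   T   F   T   F   F   T   F   T   F   T   F   F   F
  4   T   F   F   F   F   T   F   T   F   T   F   F   T   F   T   F   T   F   F   T

7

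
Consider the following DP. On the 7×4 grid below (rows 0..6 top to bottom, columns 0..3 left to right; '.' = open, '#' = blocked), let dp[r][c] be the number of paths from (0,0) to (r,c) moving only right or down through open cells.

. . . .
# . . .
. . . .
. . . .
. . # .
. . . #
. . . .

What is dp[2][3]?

6

r\c   0   1   2   3
  0   1   1   1   1
  1   0   1   2   3
  2   0   1   3   6
  3   0   1   4  10
  4   0   1   0  10
  5   0   1   1   0
  6   0   1   2   2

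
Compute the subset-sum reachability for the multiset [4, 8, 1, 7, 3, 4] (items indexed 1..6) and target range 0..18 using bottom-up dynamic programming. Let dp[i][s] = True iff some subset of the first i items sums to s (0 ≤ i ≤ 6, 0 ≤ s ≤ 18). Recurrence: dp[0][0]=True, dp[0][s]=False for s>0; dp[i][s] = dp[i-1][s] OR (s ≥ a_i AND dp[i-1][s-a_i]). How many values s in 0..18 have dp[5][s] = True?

16

i\s   0   1   2   3   4   5   6   7   8   9  10  11  12  13  14  15  16  17  18
  0   T   F   F   F   F   F   F   F   F   F   F   F   F   F   F   F   F   F   F
  1   T   F   F   F   T   F   F   F   F   F   F   F   F   F   F   F   F   F   F
  2   T   F   F   F   T   F   F   F   T   F   F   F   T   F   F   F   F   F   F
  3   T   T   F   F   T   T   F   F   T   T   F   F   T   T   F   F   F   F   F
  4   T   T   F   F   T   T   F   T   T   T   F   T   T   T   F   T   T   F   F
  5   T   T   F   T   T   T   F   T   T   T   T   T   T   T   T   T   T   F   T
  6   T   T   F   T   T   T   F   T   T   T   T   T   T   T   T   T   T   T   T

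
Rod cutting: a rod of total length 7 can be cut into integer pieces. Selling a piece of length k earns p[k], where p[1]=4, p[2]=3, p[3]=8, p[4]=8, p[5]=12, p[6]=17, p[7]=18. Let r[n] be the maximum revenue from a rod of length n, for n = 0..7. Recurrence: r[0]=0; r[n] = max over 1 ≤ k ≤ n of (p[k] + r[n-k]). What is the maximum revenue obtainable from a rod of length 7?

28

   n    0    1    2    3    4    5    6    7
r[n]    0    4    8   12   16   20   24   28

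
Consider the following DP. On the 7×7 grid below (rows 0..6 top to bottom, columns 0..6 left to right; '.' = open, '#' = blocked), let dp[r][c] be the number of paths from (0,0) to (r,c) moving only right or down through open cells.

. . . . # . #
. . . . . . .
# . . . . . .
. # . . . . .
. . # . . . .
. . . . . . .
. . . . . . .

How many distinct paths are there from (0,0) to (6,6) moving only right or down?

499

r\c   0   1   2   3   4   5   6
  0   1   1   1   1   0   0   0
  1   1   2   3   4   4   4   4
  2   0   2   5   9  13  17  21
  3   0   0   5  14  27  44  65
  4   0   0   0  14  41  85 150
  5   0   0   0  14  55 140 290
  6   0   0   0  14  69 209 499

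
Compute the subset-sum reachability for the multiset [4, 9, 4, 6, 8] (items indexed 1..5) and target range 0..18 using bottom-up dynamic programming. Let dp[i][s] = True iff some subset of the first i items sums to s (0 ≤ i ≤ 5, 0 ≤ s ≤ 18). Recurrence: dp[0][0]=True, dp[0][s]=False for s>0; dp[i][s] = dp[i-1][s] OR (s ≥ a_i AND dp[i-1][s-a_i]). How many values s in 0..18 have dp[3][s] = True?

i\s   0   1   2   3   4   5   6   7   8   9  10  11  12  13  14  15  16  17  18
  0   T   F   F   F   F   F   F   F   F   F   F   F   F   F   F   F   F   F   F
  1   T   F   F   F   T   F   F   F   F   F   F   F   F   F   F   F   F   F   F
  2   T   F   F   F   T   F   F   F   F   T   F   F   F   T   F   F   F   F   F
  3   T   F   F   F   T   F   F   F   T   T   F   F   F   T   F   F   F   T   F
  4   T   F   F   F   T   F   T   F   T   T   T   F   F   T   T   T   F   T   F
  5   T   F   F   F   T   F   T   F   T   T   T   F   T   T   T   T   T   T   T

6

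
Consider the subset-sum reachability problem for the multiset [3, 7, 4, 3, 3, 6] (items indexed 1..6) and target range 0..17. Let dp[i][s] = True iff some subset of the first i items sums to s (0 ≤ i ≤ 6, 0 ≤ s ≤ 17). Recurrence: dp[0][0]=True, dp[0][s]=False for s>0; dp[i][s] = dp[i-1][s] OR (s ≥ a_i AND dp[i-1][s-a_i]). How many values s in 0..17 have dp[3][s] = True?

i\s   0   1   2   3   4   5   6   7   8   9  10  11  12  13  14  15  16  17
  0   T   F   F   F   F   F   F   F   F   F   F   F   F   F   F   F   F   F
  1   T   F   F   T   F   F   F   F   F   F   F   F   F   F   F   F   F   F
  2   T   F   F   T   F   F   F   T   F   F   T   F   F   F   F   F   F   F
  3   T   F   F   T   T   F   F   T   F   F   T   T   F   F   T   F   F   F
  4   T   F   F   T   T   F   T   T   F   F   T   T   F   T   T   F   F   T
  5   T   F   F   T   T   F   T   T   F   T   T   T   F   T   T   F   T   T
  6   T   F   F   T   T   F   T   T   F   T   T   T   T   T   T   T   T   T

7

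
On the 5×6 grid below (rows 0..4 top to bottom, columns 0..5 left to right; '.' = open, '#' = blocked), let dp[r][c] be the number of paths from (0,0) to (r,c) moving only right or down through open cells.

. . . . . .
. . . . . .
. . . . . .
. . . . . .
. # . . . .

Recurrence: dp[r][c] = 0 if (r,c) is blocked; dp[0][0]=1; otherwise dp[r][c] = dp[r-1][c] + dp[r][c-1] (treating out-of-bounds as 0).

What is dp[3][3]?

20

r\c   0   1   2   3   4   5
  0   1   1   1   1   1   1
  1   1   2   3   4   5   6
  2   1   3   6  10  15  21
  3   1   4  10  20  35  56
  4   1   0  10  30  65 121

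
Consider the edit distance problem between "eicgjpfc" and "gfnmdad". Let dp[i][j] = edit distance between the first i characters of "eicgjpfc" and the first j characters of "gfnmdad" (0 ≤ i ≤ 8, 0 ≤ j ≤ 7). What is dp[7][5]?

   ''  g  f  n  m  d  a  d
''  0  1  2  3  4  5  6  7
 e  1  1  2  3  4  5  6  7
 i  2  2  2  3  4  5  6  7
 c  3  3  3  3  4  5  6  7
 g  4  3  4  4  4  5  6  7
 j  5  4  4  5  5  5  6  7
 p  6  5  5  5  6  6  6  7
 f  7  6  5  6  6  7  7  7
 c  8  7  6  6  7  7  8  8

7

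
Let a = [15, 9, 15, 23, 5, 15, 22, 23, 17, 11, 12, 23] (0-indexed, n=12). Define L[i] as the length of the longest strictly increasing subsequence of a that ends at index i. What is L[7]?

4

   i    0    1    2    3    4    5    6    7    8    9   10   11
a[i]   15    9   15   23    5   15   22   23   17   11   12   23
L[i]    1    1    2    3    1    2    3    4    3    2    3    4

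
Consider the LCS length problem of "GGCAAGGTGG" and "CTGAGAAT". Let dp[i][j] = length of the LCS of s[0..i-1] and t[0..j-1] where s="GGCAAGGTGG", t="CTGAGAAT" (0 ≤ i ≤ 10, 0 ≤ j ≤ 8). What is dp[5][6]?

3

   ''  C  T  G  A  G  A  A  T
''  0  0  0  0  0  0  0  0  0
 G  0  0  0  1  1  1  1  1  1
 G  0  0  0  1  1  2  2  2  2
 C  0  1  1  1  1  2  2  2  2
 A  0  1  1  1  2  2  3  3  3
 A  0  1  1  1  2  2  3  4  4
 G  0  1  1  2  2  3  3  4  4
 G  0  1  1  2  2  3  3  4  4
 T  0  1  2  2  2  3  3  4  5
 G  0  1  2  3  3  3  3  4  5
 G  0  1  2  3  3  4  4  4  5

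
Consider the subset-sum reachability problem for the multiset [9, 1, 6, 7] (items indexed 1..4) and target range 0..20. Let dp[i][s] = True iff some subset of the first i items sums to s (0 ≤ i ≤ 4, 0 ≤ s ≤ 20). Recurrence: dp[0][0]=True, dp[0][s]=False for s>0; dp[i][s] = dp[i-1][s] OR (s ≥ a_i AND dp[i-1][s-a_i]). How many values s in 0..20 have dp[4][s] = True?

i\s   0   1   2   3   4   5   6   7   8   9  10  11  12  13  14  15  16  17  18  19  20
  0   T   F   F   F   F   F   F   F   F   F   F   F   F   F   F   F   F   F   F   F   F
  1   T   F   F   F   F   F   F   F   F   T   F   F   F   F   F   F   F   F   F   F   F
  2   T   T   F   F   F   F   F   F   F   T   T   F   F   F   F   F   F   F   F   F   F
  3   T   T   F   F   F   F   T   T   F   T   T   F   F   F   F   T   T   F   F   F   F
  4   T   T   F   F   F   F   T   T   T   T   T   F   F   T   T   T   T   T   F   F   F

12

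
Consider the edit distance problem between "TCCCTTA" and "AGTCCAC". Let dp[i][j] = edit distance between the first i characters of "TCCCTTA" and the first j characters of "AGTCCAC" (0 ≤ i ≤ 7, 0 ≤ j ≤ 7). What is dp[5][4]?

   ''  A  G  T  C  C  A  C
''  0  1  2  3  4  5  6  7
 T  1  1  2  2  3  4  5  6
 C  2  2  2  3  2  3  4  5
 C  3  3  3  3  3  2  3  4
 C  4  4  4  4  3  3  3  3
 T  5  5  5  4  4  4  4  4
 T  6  6  6  5  5  5  5  5
 A  7  6  7  6  6  6  5  6

4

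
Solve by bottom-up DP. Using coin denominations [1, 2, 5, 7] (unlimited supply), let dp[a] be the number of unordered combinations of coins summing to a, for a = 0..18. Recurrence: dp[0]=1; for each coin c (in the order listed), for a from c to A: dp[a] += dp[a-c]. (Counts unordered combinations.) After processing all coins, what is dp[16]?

30

after  coin     0     1     2     3     4     5     6     7     8     9    10    11    12    13    14    15    16    17    18
          1     1     1     1     1     1     1     1     1     1     1     1     1     1     1     1     1     1     1     1
          2     1     1     2     2     3     3     4     4     5     5     6     6     7     7     8     8     9     9    10
          5     1     1     2     2     3     4     5     6     7     8    10    11    13    14    16    18    20    22    24
          7     1     1     2     2     3     4     5     7     8    10    12    14    17    19    23    26    30    34    38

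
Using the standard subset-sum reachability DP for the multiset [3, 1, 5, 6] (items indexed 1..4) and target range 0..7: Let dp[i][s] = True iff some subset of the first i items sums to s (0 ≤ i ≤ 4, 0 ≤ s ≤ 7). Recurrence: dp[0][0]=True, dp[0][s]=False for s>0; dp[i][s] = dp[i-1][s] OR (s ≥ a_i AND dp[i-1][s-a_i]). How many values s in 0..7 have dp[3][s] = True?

6

i\s   0   1   2   3   4   5   6   7
  0   T   F   F   F   F   F   F   F
  1   T   F   F   T   F   F   F   F
  2   T   T   F   T   T   F   F   F
  3   T   T   F   T   T   T   T   F
  4   T   T   F   T   T   T   T   T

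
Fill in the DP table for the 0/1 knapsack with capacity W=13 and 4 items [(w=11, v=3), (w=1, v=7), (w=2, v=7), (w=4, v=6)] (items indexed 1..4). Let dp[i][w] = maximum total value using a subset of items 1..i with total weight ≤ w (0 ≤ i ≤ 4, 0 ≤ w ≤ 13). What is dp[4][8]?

i\w   0   1   2   3   4   5   6   7   8   9  10  11  12  13
  0   0   0   0   0   0   0   0   0   0   0   0   0   0   0
  1   0   0   0   0   0   0   0   0   0   0   0   3   3   3
  2   0   7   7   7   7   7   7   7   7   7   7   7  10  10
  3   0   7   7  14  14  14  14  14  14  14  14  14  14  14
  4   0   7   7  14  14  14  14  20  20  20  20  20  20  20

20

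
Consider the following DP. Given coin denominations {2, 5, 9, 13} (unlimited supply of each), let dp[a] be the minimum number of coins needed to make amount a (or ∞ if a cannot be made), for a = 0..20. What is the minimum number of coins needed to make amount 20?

3

 a  0  1  2  3  4  5  6  7  8  9 10 11 12 13 14 15 16 17 18 19 20
dp  0  -  1  -  2  1  3  2  4  1  2  2  3  1  2  2  3  3  2  3  3
(- denotes ∞ / unreachable)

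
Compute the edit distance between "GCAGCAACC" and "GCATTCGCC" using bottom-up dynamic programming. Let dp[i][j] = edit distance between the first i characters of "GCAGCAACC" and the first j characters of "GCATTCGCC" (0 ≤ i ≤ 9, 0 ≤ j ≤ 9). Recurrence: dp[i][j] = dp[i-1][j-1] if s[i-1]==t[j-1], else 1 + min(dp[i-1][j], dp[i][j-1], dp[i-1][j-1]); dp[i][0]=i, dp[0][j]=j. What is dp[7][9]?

5

   ''  G  C  A  T  T  C  G  C  C
''  0  1  2  3  4  5  6  7  8  9
 G  1  0  1  2  3  4  5  6  7  8
 C  2  1  0  1  2  3  4  5  6  7
 A  3  2  1  0  1  2  3  4  5  6
 G  4  3  2  1  1  2  3  3  4  5
 C  5  4  3  2  2  2  2  3  3  4
 A  6  5  4  3  3  3  3  3  4  4
 A  7  6  5  4  4  4  4  4  4  5
 C  8  7  6  5  5  5  4  5  4  4
 C  9  8  7  6  6  6  5  5  5  4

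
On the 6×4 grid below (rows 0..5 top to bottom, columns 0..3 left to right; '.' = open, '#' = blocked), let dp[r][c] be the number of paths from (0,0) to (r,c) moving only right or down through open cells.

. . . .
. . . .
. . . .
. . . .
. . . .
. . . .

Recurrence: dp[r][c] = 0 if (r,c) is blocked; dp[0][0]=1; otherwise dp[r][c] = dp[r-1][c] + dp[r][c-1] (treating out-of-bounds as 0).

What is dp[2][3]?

r\c   0   1   2   3
  0   1   1   1   1
  1   1   2   3   4
  2   1   3   6  10
  3   1   4  10  20
  4   1   5  15  35
  5   1   6  21  56

10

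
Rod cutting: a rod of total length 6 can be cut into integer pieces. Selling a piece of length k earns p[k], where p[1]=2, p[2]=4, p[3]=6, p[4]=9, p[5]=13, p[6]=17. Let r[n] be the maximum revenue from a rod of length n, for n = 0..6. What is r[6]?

   n    0    1    2    3    4    5    6
r[n]    0    2    4    6    9   13   17

17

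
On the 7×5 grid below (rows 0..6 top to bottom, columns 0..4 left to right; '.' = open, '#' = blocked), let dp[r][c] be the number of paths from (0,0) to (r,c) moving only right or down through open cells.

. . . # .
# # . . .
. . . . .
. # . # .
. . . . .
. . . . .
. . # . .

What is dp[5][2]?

1

r\c   0   1   2   3   4
  0   1   1   1   0   0
  1   0   0   1   1   1
  2   0   0   1   2   3
  3   0   0   1   0   3
  4   0   0   1   1   4
  5   0   0   1   2   6
  6   0   0   0   2   8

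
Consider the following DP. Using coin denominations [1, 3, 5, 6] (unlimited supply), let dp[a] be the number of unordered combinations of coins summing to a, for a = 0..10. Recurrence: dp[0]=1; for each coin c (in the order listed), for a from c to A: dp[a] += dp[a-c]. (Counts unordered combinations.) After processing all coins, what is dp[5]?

after  coin     0     1     2     3     4     5     6     7     8     9    10
          1     1     1     1     1     1     1     1     1     1     1     1
          3     1     1     1     2     2     2     3     3     3     4     4
          5     1     1     1     2     2     3     4     4     5     6     7
          6     1     1     1     2     2     3     5     5     6     8     9

3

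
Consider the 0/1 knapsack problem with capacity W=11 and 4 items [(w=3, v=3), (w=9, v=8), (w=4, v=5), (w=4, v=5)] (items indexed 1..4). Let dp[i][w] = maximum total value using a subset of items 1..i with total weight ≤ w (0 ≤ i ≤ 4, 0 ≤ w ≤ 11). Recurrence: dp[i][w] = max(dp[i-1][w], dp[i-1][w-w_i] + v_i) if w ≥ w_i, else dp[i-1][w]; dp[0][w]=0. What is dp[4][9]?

10

i\w   0   1   2   3   4   5   6   7   8   9  10  11
  0   0   0   0   0   0   0   0   0   0   0   0   0
  1   0   0   0   3   3   3   3   3   3   3   3   3
  2   0   0   0   3   3   3   3   3   3   8   8   8
  3   0   0   0   3   5   5   5   8   8   8   8   8
  4   0   0   0   3   5   5   5   8  10  10  10  13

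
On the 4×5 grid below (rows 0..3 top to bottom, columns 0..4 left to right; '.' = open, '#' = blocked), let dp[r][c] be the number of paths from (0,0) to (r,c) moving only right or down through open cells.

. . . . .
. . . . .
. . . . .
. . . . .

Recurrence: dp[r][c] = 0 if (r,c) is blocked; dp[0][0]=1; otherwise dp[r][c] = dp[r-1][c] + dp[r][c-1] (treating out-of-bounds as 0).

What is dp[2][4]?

r\c   0   1   2   3   4
  0   1   1   1   1   1
  1   1   2   3   4   5
  2   1   3   6  10  15
  3   1   4  10  20  35

15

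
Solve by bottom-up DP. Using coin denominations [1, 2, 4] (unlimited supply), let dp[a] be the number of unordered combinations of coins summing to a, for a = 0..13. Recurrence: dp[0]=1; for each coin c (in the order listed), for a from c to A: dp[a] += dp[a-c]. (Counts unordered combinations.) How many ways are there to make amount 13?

16

after  coin     0     1     2     3     4     5     6     7     8     9    10    11    12    13
          1     1     1     1     1     1     1     1     1     1     1     1     1     1     1
          2     1     1     2     2     3     3     4     4     5     5     6     6     7     7
          4     1     1     2     2     4     4     6     6     9     9    12    12    16    16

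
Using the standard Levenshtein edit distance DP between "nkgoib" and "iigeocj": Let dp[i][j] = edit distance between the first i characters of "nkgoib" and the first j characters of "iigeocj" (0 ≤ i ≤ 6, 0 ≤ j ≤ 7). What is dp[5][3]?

4

   ''  i  i  g  e  o  c  j
''  0  1  2  3  4  5  6  7
 n  1  1  2  3  4  5  6  7
 k  2  2  2  3  4  5  6  7
 g  3  3  3  2  3  4  5  6
 o  4  4  4  3  3  3  4  5
 i  5  4  4  4  4  4  4  5
 b  6  5  5  5  5  5  5  5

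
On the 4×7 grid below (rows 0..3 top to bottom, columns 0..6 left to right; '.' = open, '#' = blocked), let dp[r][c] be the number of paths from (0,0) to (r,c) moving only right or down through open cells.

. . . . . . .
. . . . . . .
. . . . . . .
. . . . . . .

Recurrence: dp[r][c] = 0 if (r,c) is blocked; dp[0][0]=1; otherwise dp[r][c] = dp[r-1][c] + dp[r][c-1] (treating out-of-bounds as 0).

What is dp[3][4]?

r\c   0   1   2   3   4   5   6
  0   1   1   1   1   1   1   1
  1   1   2   3   4   5   6   7
  2   1   3   6  10  15  21  28
  3   1   4  10  20  35  56  84

35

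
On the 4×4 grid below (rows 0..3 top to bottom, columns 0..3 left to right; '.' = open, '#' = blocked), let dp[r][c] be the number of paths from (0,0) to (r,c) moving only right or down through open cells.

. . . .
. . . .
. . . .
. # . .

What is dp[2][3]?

r\c   0   1   2   3
  0   1   1   1   1
  1   1   2   3   4
  2   1   3   6  10
  3   1   0   6  16

10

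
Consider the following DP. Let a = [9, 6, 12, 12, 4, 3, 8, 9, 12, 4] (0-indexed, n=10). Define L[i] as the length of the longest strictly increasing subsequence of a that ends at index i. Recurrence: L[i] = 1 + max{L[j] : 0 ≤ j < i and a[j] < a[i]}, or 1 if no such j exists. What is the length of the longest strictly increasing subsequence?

   i    0    1    2    3    4    5    6    7    8    9
a[i]    9    6   12   12    4    3    8    9   12    4
L[i]    1    1    2    2    1    1    2    3    4    2

4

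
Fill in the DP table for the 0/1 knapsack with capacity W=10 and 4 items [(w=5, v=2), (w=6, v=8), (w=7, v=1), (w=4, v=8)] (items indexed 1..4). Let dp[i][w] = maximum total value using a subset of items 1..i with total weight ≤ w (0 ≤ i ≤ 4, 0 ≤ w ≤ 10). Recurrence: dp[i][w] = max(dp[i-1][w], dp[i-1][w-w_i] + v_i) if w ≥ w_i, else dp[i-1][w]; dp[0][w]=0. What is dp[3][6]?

8

i\w   0   1   2   3   4   5   6   7   8   9  10
  0   0   0   0   0   0   0   0   0   0   0   0
  1   0   0   0   0   0   2   2   2   2   2   2
  2   0   0   0   0   0   2   8   8   8   8   8
  3   0   0   0   0   0   2   8   8   8   8   8
  4   0   0   0   0   8   8   8   8   8  10  16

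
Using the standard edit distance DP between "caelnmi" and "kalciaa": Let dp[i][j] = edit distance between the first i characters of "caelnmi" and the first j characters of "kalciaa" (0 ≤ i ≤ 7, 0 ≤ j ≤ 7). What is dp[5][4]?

3

   ''  k  a  l  c  i  a  a
''  0  1  2  3  4  5  6  7
 c  1  1  2  3  3  4  5  6
 a  2  2  1  2  3  4  4  5
 e  3  3  2  2  3  4  5  5
 l  4  4  3  2  3  4  5  6
 n  5  5  4  3  3  4  5  6
 m  6  6  5  4  4  4  5  6
 i  7  7  6  5  5  4  5  6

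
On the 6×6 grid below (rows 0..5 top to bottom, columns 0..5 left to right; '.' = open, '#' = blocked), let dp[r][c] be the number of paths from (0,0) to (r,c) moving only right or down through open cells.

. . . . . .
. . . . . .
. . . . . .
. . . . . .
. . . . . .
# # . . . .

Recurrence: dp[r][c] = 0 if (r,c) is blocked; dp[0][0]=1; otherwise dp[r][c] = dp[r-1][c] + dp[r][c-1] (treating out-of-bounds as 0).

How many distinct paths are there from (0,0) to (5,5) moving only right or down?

r\c   0   1   2   3   4   5
  0   1   1   1   1   1   1
  1   1   2   3   4   5   6
  2   1   3   6  10  15  21
  3   1   4  10  20  35  56
  4   1   5  15  35  70 126
  5   0   0  15  50 120 246

246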